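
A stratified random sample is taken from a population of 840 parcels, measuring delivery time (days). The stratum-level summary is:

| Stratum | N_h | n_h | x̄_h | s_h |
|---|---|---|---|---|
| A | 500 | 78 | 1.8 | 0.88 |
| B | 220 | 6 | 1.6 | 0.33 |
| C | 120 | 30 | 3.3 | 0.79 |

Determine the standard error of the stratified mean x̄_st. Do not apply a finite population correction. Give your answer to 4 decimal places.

SE(x̄_st) ≈ 0.0720

V̂(x̄_st) = Σ W_h² s_h²/n_h, with W_h = N_h/N and N = 840:
  stratum A: (500/840)²·0.88²/78 = 0.00351765
  stratum B: (220/840)²·0.33²/6 = 0.00124498
  stratum C: (120/840)²·0.79²/30 = 0.000424558
V̂(x̄_st) = 0.00518719
SE(x̄_st) = √0.00518719 = 0.0720221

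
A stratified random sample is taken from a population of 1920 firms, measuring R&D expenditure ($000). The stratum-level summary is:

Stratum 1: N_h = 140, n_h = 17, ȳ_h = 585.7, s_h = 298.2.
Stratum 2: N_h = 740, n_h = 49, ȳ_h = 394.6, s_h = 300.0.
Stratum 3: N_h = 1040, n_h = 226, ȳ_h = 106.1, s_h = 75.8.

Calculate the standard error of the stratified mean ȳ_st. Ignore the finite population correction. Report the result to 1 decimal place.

V̂(ȳ_st) = Σ W_h² s_h²/n_h, with W_h = N_h/N and N = 1920:
  stratum 1: (140/1920)²·298.2²/17 = 27.8112
  stratum 2: (740/1920)²·300.0²/49 = 272.84
  stratum 3: (1040/1920)²·75.8²/226 = 7.45923
V̂(ȳ_st) = 308.11
SE(ȳ_st) = √308.11 = 17.5531

SE(ȳ_st) ≈ 17.6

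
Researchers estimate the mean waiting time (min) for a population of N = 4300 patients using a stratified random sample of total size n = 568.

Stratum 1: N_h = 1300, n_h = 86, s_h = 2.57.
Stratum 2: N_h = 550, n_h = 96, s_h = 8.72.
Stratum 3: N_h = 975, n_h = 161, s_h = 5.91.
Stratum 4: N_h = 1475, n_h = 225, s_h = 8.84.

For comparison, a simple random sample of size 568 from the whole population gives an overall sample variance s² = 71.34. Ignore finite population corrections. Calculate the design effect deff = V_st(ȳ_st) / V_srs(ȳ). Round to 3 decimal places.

deff ≈ 0.573

V̂(ȳ_st) = Σ W_h² s_h²/n_h, with W_h = N_h/N and N = 4300:
  stratum 1: (1300/4300)²·2.57²/86 = 0.00701968
  stratum 2: (550/4300)²·8.72²/96 = 0.0129584
  stratum 3: (975/4300)²·5.91²/161 = 0.0111538
  stratum 4: (1475/4300)²·8.84²/225 = 0.0408667
V_st = 0.0719985
V_srs = s²/n = 71.34/568 = 0.125599
deff = V_st / V_srs = 0.0719985/0.125599 = 0.5732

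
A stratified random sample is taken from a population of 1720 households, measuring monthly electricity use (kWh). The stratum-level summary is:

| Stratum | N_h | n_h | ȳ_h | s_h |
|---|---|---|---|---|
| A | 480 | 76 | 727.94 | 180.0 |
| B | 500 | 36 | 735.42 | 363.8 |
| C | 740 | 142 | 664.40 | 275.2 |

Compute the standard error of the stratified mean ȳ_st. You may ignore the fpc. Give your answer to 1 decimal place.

V̂(ȳ_st) = Σ W_h² s_h²/n_h, with W_h = N_h/N and N = 1720:
  stratum A: (480/1720)²·180.0²/76 = 33.2014
  stratum B: (500/1720)²·363.8²/36 = 310.675
  stratum C: (740/1720)²·275.2²/142 = 98.7223
V̂(ȳ_st) = 442.598
SE(ȳ_st) = √442.598 = 21.038

SE(ȳ_st) ≈ 21.0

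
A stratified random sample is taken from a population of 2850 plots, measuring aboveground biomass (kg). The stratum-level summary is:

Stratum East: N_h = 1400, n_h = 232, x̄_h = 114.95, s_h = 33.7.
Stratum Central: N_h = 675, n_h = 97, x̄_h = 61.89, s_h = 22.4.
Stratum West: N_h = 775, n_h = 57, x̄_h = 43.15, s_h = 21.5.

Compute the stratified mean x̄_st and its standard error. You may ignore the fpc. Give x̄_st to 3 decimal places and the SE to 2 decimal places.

x̄_st ≈ 82.859, SE ≈ 1.44

x̄_st = Σ W_h x̄_h = (1400·114.95 + 675·61.89 + 775·43.15)/2850 = 82.85860
V̂(x̄_st) = Σ W_h² s_h²/n_h, with W_h = N_h/N and N = 2850:
  stratum East: (1400/2850)²·33.7²/232 = 1.18124
  stratum Central: (675/2850)²·22.4²/97 = 0.290163
  stratum West: (775/2850)²·21.5²/57 = 0.599675
V̂(x̄_st) = 2.07108
SE(x̄_st) = √2.07108 = 1.43912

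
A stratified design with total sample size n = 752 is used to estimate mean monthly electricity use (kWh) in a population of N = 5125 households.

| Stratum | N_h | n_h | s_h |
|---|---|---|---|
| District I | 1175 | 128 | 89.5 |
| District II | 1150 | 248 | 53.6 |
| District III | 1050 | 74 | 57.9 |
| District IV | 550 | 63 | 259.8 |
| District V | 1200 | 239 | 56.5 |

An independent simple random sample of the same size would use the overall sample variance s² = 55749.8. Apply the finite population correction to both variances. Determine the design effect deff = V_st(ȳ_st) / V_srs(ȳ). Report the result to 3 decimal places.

V̂(ȳ_st) = Σ W_h² (1 − n_h/N_h) s_h²/n_h, with W_h = N_h/N and N = 5125:
  stratum District I: (1175/5125)²·(1 − 128/1175)·89.5²/128 = 2.93112
  stratum District II: (1150/5125)²·(1 − 248/1150)·53.6²/248 = 0.457504
  stratum District III: (1050/5125)²·(1 − 74/1050)·57.9²/74 = 1.76757
  stratum District IV: (550/5125)²·(1 − 63/550)·259.8²/63 = 10.9255
  stratum District V: (1200/5125)²·(1 − 239/1200)·56.5²/239 = 0.58643
V_st = 16.6681
V_srs = (1 − 752/5125)·55749.8/752 = 63.2574
deff = V_st / V_srs = 16.6681/63.2574 = 0.2635

deff ≈ 0.263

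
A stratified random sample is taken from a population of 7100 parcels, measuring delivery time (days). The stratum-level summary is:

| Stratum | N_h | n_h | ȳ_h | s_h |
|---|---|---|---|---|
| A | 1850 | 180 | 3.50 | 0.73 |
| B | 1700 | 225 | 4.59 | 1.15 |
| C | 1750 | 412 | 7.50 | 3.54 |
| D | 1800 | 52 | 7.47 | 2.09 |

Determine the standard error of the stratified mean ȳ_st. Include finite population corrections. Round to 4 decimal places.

SE(ȳ_st) ≈ 0.0844

V̂(ȳ_st) = Σ W_h² (1 − n_h/N_h) s_h²/n_h, with W_h = N_h/N and N = 7100:
  stratum A: (1850/7100)²·(1 − 180/1850)·0.73²/180 = 0.000181445
  stratum B: (1700/7100)²·(1 − 225/1700)·1.15²/225 = 0.000292373
  stratum C: (1750/7100)²·(1 − 412/1750)·3.54²/412 = 0.00141282
  stratum D: (1800/7100)²·(1 − 52/1800)·2.09²/52 = 0.00524308
V̂(ȳ_st) = 0.00712972
SE(ȳ_st) = √0.00712972 = 0.0844377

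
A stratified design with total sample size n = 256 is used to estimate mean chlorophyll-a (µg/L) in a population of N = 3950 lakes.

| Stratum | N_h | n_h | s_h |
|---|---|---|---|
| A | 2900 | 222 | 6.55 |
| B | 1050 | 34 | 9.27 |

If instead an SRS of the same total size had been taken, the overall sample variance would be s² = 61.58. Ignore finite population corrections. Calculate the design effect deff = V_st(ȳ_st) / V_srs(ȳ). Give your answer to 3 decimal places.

deff ≈ 1.175

V̂(ȳ_st) = Σ W_h² s_h²/n_h, with W_h = N_h/N and N = 3950:
  stratum A: (2900/3950)²·6.55²/222 = 0.104167
  stratum B: (1050/3950)²·9.27²/34 = 0.178593
V_st = 0.282761
V_srs = s²/n = 61.58/256 = 0.240547
deff = V_st / V_srs = 0.282761/0.240547 = 1.1755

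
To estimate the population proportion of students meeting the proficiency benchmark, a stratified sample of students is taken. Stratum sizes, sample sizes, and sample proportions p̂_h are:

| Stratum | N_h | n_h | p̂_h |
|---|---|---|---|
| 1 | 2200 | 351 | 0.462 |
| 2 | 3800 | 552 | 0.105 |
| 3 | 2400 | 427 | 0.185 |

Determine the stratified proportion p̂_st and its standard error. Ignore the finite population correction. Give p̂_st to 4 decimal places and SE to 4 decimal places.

N = 8400; stratum weights W_h = N_h/N.
p̂_st = Σ W_h p̂_h = (2200·0.462 + 3800·0.105 + 2400·0.185)/8400 = 0.22136
V̂(p̂_st) = Σ W_h² p̂_h(1−p̂_h)/(n_h−1):
  stratum 1: (2200/8400)²·0.462·0.538/350 = 4.87128e-05
  stratum 2: (3800/8400)²·0.105·0.895/551 = 3.49035e-05
  stratum 3: (2400/8400)²·0.185·0.815/426 = 2.88924e-05
V̂(p̂_st) = 0.000112509; SE = √V̂ = 0.010607

p̂_st ≈ 0.2214, SE ≈ 0.0106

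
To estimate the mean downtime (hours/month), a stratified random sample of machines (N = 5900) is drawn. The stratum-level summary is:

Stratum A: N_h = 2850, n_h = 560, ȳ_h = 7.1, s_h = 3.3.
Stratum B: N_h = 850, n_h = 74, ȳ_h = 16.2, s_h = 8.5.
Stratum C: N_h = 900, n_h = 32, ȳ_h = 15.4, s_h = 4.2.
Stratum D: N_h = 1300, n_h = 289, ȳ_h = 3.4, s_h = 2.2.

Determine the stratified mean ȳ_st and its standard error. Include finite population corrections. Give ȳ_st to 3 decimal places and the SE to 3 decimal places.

ȳ_st ≈ 8.862, SE ≈ 0.187

ȳ_st = Σ W_h ȳ_h = (2850·7.1 + 850·16.2 + 900·15.4 + 1300·3.4)/5900 = 8.86186
V̂(ȳ_st) = Σ W_h² (1 − n_h/N_h) s_h²/n_h, with W_h = N_h/N and N = 5900:
  stratum A: (2850/5900)²·(1 − 560/2850)·3.3²/560 = 0.003646
  stratum B: (850/5900)²·(1 − 74/850)·8.5²/74 = 0.0185005
  stratum C: (900/5900)²·(1 − 32/900)·4.2²/32 = 0.0123711
  stratum D: (1300/5900)²·(1 − 289/1300)·2.2²/289 = 0.000632322
V̂(ȳ_st) = 0.0351498
SE(ȳ_st) = √0.0351498 = 0.187483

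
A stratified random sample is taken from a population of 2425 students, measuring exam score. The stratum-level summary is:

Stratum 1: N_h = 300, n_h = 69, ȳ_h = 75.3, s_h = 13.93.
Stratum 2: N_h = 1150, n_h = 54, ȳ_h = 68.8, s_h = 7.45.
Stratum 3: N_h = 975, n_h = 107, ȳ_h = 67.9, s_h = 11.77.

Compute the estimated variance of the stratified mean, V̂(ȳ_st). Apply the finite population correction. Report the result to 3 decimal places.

V̂(ȳ_st) ≈ 0.440

V̂(ȳ_st) = Σ W_h² (1 − n_h/N_h) s_h²/n_h, with W_h = N_h/N and N = 2425:
  stratum 1: (300/2425)²·(1 − 69/300)·13.93²/69 = 0.0331408
  stratum 2: (1150/2425)²·(1 − 54/1150)·7.45²/54 = 0.220295
  stratum 3: (975/2425)²·(1 − 107/975)·11.77²/107 = 0.186325
V̂(ȳ_st) = 0.43976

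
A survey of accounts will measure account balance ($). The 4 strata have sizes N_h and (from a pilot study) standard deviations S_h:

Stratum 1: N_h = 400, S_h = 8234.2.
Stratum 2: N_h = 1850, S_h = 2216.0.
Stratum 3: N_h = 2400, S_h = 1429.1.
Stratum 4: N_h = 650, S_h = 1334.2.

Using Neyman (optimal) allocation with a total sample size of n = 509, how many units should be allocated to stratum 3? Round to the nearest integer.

Neyman allocation: n_h = n · N_h S_h / Σ N_i S_i, with n = 509.
  stratum 1: N_h·S_h = 400·8234.2 = 3293680.00
  stratum 2: N_h·S_h = 1850·2216.0 = 4099600.00
  stratum 3: N_h·S_h = 2400·1429.1 = 3429840.00
  stratum 4: N_h·S_h = 650·1334.2 = 867230.00
Σ N_h S_h = 11690350.00
n for stratum 3 = 509·3429840.00/11690350.00 = 149.336 → 149

149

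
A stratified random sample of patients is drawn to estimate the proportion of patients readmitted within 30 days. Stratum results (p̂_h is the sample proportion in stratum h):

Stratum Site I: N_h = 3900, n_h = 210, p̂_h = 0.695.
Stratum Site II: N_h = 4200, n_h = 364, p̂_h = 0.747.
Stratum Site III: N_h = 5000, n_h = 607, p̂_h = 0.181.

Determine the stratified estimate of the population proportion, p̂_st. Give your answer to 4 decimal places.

p̂_st ≈ 0.5155

N = 13100; stratum weights W_h = N_h/N.
p̂_st = Σ W_h p̂_h = (3900·0.695 + 4200·0.747 + 5000·0.181)/13100 = 0.51549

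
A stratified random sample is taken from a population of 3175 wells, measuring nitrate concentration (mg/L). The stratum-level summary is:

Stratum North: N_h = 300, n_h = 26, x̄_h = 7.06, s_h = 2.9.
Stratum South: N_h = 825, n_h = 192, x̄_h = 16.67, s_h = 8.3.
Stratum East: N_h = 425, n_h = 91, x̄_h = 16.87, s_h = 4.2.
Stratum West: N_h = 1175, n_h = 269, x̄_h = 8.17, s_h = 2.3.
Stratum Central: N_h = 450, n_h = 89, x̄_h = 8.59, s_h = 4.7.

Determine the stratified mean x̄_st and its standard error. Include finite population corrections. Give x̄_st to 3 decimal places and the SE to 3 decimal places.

x̄_st ≈ 11.498, SE ≈ 0.173

x̄_st = Σ W_h x̄_h = (300·7.06 + 825·16.67 + 425·16.87 + 1175·8.17 + 450·8.59)/3175 = 11.49787
V̂(x̄_st) = Σ W_h² (1 − n_h/N_h) s_h²/n_h, with W_h = N_h/N and N = 3175:
  stratum North: (300/3175)²·(1 − 26/300)·2.9²/26 = 0.00263759
  stratum South: (825/3175)²·(1 − 192/825)·8.3²/192 = 0.0185877
  stratum East: (425/3175)²·(1 − 91/425)·4.2²/91 = 0.00272964
  stratum West: (1175/3175)²·(1 − 269/1175)·2.3²/269 = 0.00207674
  stratum Central: (450/3175)²·(1 − 89/450)·4.7²/89 = 0.0039998
V̂(x̄_st) = 0.0300314
SE(x̄_st) = √0.0300314 = 0.173296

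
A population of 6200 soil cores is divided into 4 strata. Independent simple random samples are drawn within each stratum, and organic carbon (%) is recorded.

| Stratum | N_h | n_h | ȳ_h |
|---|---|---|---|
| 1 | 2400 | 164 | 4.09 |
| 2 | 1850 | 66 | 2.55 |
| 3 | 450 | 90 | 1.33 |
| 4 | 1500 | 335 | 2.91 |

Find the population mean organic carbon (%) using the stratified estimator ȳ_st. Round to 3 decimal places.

ȳ_st ≈ 3.145

N = Σ N_h = 6200. Stratum weights W_h = N_h/N.
ȳ_st = (2400·4.09 + 1850·2.55 + 450·1.33 + 1500·2.91) / 6200 = 3.14468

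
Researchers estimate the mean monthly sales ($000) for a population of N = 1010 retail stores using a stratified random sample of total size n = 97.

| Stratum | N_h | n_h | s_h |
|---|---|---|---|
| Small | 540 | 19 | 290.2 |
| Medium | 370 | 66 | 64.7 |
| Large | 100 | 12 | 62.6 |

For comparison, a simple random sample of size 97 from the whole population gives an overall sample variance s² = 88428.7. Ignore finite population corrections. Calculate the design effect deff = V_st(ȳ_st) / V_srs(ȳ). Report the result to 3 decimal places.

V̂(ȳ_st) = Σ W_h² s_h²/n_h, with W_h = N_h/N and N = 1010:
  stratum Small: (540/1010)²·290.2²/19 = 1267.03
  stratum Medium: (370/1010)²·64.7²/66 = 8.51188
  stratum Large: (100/1010)²·62.6²/12 = 3.20129
V_st = 1278.74
V_srs = s²/n = 88428.7/97 = 911.636
deff = V_st / V_srs = 1278.74/911.636 = 1.4027

deff ≈ 1.403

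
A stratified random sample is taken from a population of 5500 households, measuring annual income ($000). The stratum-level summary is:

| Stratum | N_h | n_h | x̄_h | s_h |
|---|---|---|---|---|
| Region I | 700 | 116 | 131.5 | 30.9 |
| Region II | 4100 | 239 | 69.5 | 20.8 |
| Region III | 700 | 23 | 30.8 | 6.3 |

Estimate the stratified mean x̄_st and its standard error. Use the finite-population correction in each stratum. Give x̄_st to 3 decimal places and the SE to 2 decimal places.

x̄_st ≈ 72.465, SE ≈ 1.04

x̄_st = Σ W_h x̄_h = (700·131.5 + 4100·69.5 + 700·30.8)/5500 = 72.46545
V̂(x̄_st) = Σ W_h² (1 − n_h/N_h) s_h²/n_h, with W_h = N_h/N and N = 5500:
  stratum Region I: (700/5500)²·(1 − 116/700)·30.9²/116 = 0.111236
  stratum Region II: (4100/5500)²·(1 − 239/4100)·20.8²/239 = 0.947299
  stratum Region III: (700/5500)²·(1 − 23/700)·6.3²/23 = 0.0270343
V̂(x̄_st) = 1.08557
SE(x̄_st) = √1.08557 = 1.04191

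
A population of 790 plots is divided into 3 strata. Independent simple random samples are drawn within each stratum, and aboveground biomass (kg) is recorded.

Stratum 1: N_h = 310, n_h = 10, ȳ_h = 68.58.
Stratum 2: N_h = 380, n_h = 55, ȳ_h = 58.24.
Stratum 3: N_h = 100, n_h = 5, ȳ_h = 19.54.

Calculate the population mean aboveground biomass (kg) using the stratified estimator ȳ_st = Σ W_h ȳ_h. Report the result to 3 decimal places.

N = Σ N_h = 790. Stratum weights W_h = N_h/N.
ȳ_st = (310·68.58 + 380·58.24 + 100·19.54) / 790 = 57.39873

ȳ_st ≈ 57.399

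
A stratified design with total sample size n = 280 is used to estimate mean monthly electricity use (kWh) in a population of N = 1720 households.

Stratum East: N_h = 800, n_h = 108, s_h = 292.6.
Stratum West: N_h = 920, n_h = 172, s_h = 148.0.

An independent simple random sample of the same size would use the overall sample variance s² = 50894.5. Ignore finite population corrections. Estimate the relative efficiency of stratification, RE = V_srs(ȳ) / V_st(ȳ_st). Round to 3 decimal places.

RE ≈ 0.874

V̂(ȳ_st) = Σ W_h² s_h²/n_h, with W_h = N_h/N and N = 1720:
  stratum East: (800/1720)²·292.6²/108 = 171.494
  stratum West: (920/1720)²·148.0²/172 = 36.4346
V_st = 207.928
V_srs = s²/n = 50894.5/280 = 181.766
Relative efficiency = V_srs / V_st = 181.766/207.928 = 0.8742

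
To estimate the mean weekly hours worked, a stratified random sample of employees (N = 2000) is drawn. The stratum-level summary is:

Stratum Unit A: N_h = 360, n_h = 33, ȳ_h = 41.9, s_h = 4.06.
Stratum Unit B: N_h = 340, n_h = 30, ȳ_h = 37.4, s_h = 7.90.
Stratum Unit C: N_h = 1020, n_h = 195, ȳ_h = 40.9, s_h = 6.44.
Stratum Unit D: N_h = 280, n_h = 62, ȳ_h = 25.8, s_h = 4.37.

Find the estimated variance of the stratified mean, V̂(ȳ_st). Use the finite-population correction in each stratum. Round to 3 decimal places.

V̂(ȳ_st) ≈ 0.119

V̂(ȳ_st) = Σ W_h² (1 − n_h/N_h) s_h²/n_h, with W_h = N_h/N and N = 2000:
  stratum Unit A: (360/2000)²·(1 − 33/360)·4.06²/33 = 0.0147004
  stratum Unit B: (340/2000)²·(1 − 30/340)·7.90²/30 = 0.0548168
  stratum Unit C: (1020/2000)²·(1 − 195/1020)·6.44²/195 = 0.0447436
  stratum Unit D: (280/2000)²·(1 − 62/280)·4.37²/62 = 0.0047003
V̂(ȳ_st) = 0.118961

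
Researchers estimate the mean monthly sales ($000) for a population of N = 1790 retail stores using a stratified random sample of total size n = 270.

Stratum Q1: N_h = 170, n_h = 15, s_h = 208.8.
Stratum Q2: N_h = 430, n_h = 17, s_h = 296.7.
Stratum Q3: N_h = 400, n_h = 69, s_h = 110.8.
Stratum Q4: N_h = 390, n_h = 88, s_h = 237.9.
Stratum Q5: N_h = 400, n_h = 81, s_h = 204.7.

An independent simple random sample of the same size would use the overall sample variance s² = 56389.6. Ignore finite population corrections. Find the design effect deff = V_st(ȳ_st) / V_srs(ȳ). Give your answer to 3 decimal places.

V̂(ȳ_st) = Σ W_h² s_h²/n_h, with W_h = N_h/N and N = 1790:
  stratum Q1: (170/1790)²·208.8²/15 = 26.2157
  stratum Q2: (430/1790)²·296.7²/17 = 298.825
  stratum Q3: (400/1790)²·110.8²/69 = 8.88473
  stratum Q4: (390/1790)²·237.9²/88 = 30.5302
  stratum Q5: (400/1790)²·204.7²/81 = 25.8324
V_st = 390.288
V_srs = s²/n = 56389.6/270 = 208.85
deff = V_st / V_srs = 390.288/208.85 = 1.8687

deff ≈ 1.869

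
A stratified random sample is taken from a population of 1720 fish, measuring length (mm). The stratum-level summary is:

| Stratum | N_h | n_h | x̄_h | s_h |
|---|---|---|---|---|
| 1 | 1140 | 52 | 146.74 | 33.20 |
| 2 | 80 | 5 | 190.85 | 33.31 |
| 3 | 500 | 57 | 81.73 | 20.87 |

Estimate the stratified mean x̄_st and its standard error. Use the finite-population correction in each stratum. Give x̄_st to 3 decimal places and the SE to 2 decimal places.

x̄_st ≈ 129.893, SE ≈ 3.15

x̄_st = Σ W_h x̄_h = (1140·146.74 + 80·190.85 + 500·81.73)/1720 = 129.89337
V̂(x̄_st) = Σ W_h² (1 − n_h/N_h) s_h²/n_h, with W_h = N_h/N and N = 1720:
  stratum 1: (1140/1720)²·(1 − 52/1140)·33.20²/52 = 8.88689
  stratum 2: (80/1720)²·(1 − 5/80)·33.31²/5 = 0.450063
  stratum 3: (500/1720)²·(1 − 57/500)·20.87²/57 = 0.57212
V̂(x̄_st) = 9.90907
SE(x̄_st) = √9.90907 = 3.14787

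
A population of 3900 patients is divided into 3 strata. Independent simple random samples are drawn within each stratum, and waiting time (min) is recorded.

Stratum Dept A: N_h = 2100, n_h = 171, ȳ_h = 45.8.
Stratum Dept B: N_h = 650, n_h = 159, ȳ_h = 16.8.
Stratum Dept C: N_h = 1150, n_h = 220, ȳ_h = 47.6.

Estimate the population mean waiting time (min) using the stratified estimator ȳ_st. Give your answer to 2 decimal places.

N = Σ N_h = 3900. Stratum weights W_h = N_h/N.
ȳ_st = (2100·45.8 + 650·16.8 + 1150·47.6) / 3900 = 41.4974

ȳ_st ≈ 41.50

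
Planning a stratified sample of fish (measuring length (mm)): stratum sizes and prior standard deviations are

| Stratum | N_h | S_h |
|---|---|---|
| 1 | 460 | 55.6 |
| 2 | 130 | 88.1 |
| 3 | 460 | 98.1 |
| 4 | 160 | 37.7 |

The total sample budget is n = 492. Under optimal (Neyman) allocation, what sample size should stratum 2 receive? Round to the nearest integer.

64

Neyman allocation: n_h = n · N_h S_h / Σ N_i S_i, with n = 492.
  stratum 1: N_h·S_h = 460·55.6 = 25576.00
  stratum 2: N_h·S_h = 130·88.1 = 11453.00
  stratum 3: N_h·S_h = 460·98.1 = 45126.00
  stratum 4: N_h·S_h = 160·37.7 = 6032.00
Σ N_h S_h = 88187.00
n for stratum 2 = 492·11453.00/88187.00 = 63.897 → 64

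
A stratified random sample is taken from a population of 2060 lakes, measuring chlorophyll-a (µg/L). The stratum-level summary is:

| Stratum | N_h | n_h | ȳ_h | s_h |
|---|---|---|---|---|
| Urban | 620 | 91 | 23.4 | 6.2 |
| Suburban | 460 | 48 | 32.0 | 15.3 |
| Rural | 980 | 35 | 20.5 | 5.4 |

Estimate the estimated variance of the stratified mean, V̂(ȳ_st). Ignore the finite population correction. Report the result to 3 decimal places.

V̂(ȳ_st) ≈ 0.470

V̂(ȳ_st) = Σ W_h² s_h²/n_h, with W_h = N_h/N and N = 2060:
  stratum Urban: (620/2060)²·6.2²/91 = 0.038264
  stratum Suburban: (460/2060)²·15.3²/48 = 0.243177
  stratum Rural: (980/2060)²·5.4²/35 = 0.188555
V̂(ȳ_st) = 0.469996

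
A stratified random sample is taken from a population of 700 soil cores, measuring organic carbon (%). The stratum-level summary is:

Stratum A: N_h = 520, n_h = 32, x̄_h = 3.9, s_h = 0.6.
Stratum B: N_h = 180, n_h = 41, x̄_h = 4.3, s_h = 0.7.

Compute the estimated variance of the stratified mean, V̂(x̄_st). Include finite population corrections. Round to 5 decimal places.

V̂(x̄_st) ≈ 0.00644

V̂(x̄_st) = Σ W_h² (1 − n_h/N_h) s_h²/n_h, with W_h = N_h/N and N = 700:
  stratum A: (520/700)²·(1 − 32/520)·0.6²/32 = 0.00582612
  stratum B: (180/700)²·(1 − 41/180)·0.7²/41 = 0.000610244
V̂(x̄_st) = 0.00643637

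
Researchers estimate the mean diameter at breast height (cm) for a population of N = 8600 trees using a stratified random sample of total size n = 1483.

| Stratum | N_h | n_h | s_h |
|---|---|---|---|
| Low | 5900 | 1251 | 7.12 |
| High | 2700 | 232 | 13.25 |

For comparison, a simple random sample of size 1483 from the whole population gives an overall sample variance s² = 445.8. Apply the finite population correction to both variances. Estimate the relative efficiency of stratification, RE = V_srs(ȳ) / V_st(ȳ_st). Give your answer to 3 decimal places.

RE ≈ 2.990

V̂(ȳ_st) = Σ W_h² (1 − n_h/N_h) s_h²/n_h, with W_h = N_h/N and N = 8600:
  stratum Low: (5900/8600)²·(1 − 1251/5900)·7.12²/1251 = 0.0150286
  stratum High: (2700/8600)²·(1 − 232/2700)·13.25²/232 = 0.0681798
V_st = 0.0832084
V_srs = (1 − 1483/8600)·445.8/1483 = 0.24877
Relative efficiency = V_srs / V_st = 0.24877/0.0832084 = 2.9897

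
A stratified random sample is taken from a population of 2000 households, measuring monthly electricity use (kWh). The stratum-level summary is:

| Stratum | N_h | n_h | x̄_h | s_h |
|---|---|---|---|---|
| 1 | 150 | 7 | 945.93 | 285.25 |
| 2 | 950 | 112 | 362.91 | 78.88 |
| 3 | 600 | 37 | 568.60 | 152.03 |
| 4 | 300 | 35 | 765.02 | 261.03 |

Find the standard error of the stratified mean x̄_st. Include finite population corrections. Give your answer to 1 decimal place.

V̂(x̄_st) = Σ W_h² (1 − n_h/N_h) s_h²/n_h, with W_h = N_h/N and N = 2000:
  stratum 1: (150/2000)²·(1 − 7/150)·285.25²/7 = 62.3334
  stratum 2: (950/2000)²·(1 − 112/950)·78.88²/112 = 11.0566
  stratum 3: (600/2000)²·(1 − 37/600)·152.03²/37 = 52.7541
  stratum 4: (300/2000)²·(1 − 35/300)·261.03²/35 = 38.6919
V̂(x̄_st) = 164.836
SE(x̄_st) = √164.836 = 12.8388

SE(x̄_st) ≈ 12.8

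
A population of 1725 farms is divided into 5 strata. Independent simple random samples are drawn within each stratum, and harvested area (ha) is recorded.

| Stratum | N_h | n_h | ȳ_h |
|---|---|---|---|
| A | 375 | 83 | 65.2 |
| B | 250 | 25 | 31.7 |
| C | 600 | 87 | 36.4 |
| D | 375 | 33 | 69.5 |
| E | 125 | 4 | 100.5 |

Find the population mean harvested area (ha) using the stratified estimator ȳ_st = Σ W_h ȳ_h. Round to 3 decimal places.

N = Σ N_h = 1725. Stratum weights W_h = N_h/N.
ȳ_st = (375·65.2 + 250·31.7 + 600·36.4 + 375·69.5 + 125·100.5) / 1725 = 53.82029

ȳ_st ≈ 53.820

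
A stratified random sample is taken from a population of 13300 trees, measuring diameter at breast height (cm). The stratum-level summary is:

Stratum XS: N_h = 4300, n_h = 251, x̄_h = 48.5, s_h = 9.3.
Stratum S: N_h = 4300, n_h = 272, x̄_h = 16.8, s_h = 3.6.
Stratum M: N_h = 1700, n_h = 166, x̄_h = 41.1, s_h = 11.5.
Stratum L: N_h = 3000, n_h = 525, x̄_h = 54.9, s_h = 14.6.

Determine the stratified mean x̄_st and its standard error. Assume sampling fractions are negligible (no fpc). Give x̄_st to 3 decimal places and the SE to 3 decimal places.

x̄_st ≈ 38.749, SE ≈ 0.273

x̄_st = Σ W_h x̄_h = (4300·48.5 + 4300·16.8 + 1700·41.1 + 3000·54.9)/13300 = 38.74887
V̂(x̄_st) = Σ W_h² s_h²/n_h, with W_h = N_h/N and N = 13300:
  stratum XS: (4300/13300)²·9.3²/251 = 0.0360185
  stratum S: (4300/13300)²·3.6²/272 = 0.00498046
  stratum M: (1700/13300)²·11.5²/166 = 0.0130161
  stratum L: (3000/13300)²·14.6²/525 = 0.0206579
V̂(x̄_st) = 0.074673
SE(x̄_st) = √0.074673 = 0.273264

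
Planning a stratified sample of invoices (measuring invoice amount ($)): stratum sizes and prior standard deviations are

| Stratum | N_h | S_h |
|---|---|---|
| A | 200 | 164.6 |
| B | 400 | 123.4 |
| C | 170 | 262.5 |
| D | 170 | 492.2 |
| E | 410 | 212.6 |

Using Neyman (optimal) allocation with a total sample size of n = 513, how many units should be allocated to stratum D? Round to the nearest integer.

Neyman allocation: n_h = n · N_h S_h / Σ N_i S_i, with n = 513.
  stratum A: N_h·S_h = 200·164.6 = 32920.00
  stratum B: N_h·S_h = 400·123.4 = 49360.00
  stratum C: N_h·S_h = 170·262.5 = 44625.00
  stratum D: N_h·S_h = 170·492.2 = 83674.00
  stratum E: N_h·S_h = 410·212.6 = 87166.00
Σ N_h S_h = 297745.00
n for stratum D = 513·83674.00/297745.00 = 144.166 → 144

144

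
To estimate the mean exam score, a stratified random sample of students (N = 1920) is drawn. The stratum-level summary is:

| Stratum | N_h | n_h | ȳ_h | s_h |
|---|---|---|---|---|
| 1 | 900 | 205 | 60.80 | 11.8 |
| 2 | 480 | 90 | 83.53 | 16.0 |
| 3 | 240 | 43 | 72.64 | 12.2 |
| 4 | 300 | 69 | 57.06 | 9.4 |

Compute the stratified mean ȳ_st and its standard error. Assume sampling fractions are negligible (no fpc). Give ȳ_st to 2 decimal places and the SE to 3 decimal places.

ȳ_st = Σ W_h ȳ_h = (900·60.80 + 480·83.53 + 240·72.64 + 300·57.06)/1920 = 67.37812
V̂(ȳ_st) = Σ W_h² s_h²/n_h, with W_h = N_h/N and N = 1920:
  stratum 1: (900/1920)²·11.8²/205 = 0.149243
  stratum 2: (480/1920)²·16.0²/90 = 0.177778
  stratum 3: (240/1920)²·12.2²/43 = 0.0540843
  stratum 4: (300/1920)²·9.4²/69 = 0.0312642
V̂(ȳ_st) = 0.412369
SE(ȳ_st) = √0.412369 = 0.642159

ȳ_st ≈ 67.38, SE ≈ 0.642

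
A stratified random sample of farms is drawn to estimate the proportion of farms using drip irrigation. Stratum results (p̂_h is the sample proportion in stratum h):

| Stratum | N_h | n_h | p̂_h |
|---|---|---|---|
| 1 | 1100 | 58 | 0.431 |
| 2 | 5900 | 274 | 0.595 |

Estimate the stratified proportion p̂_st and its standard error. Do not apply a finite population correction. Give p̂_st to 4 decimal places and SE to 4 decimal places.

N = 7000; stratum weights W_h = N_h/N.
p̂_st = Σ W_h p̂_h = (1100·0.431 + 5900·0.595)/7000 = 0.56923
V̂(p̂_st) = Σ W_h² p̂_h(1−p̂_h)/(n_h−1):
  stratum 1: (1100/7000)²·0.431·0.569/57 = 0.000106244
  stratum 2: (5900/7000)²·0.595·0.405/273 = 0.000627072
V̂(p̂_st) = 0.000733316; SE = √V̂ = 0.0270798

p̂_st ≈ 0.5692, SE ≈ 0.0271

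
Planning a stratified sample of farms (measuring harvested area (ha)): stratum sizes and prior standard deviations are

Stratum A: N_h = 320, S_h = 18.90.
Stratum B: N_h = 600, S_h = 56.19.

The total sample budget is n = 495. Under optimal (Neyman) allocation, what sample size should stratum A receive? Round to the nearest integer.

75

Neyman allocation: n_h = n · N_h S_h / Σ N_i S_i, with n = 495.
  stratum A: N_h·S_h = 320·18.90 = 6048.00
  stratum B: N_h·S_h = 600·56.19 = 33714.00
Σ N_h S_h = 39762.00
n for stratum A = 495·6048.00/39762.00 = 75.292 → 75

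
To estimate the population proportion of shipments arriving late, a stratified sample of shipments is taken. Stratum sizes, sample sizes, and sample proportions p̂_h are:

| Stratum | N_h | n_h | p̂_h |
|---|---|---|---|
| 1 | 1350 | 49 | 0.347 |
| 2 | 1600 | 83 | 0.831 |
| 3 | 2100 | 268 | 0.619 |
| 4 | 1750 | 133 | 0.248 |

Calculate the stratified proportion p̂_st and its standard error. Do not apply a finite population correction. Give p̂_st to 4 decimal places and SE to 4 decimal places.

p̂_st ≈ 0.5194, SE ≈ 0.0214

N = 6800; stratum weights W_h = N_h/N.
p̂_st = Σ W_h p̂_h = (1350·0.347 + 1600·0.831 + 2100·0.619 + 1750·0.248)/6800 = 0.51940
V̂(p̂_st) = Σ W_h² p̂_h(1−p̂_h)/(n_h−1):
  stratum 1: (1350/6800)²·0.347·0.653/48 = 0.000186059
  stratum 2: (1600/6800)²·0.831·0.169/82 = 9.48191e-05
  stratum 3: (2100/6800)²·0.619·0.381/267 = 8.42413e-05
  stratum 4: (1750/6800)²·0.248·0.752/132 = 9.35737e-05
V̂(p̂_st) = 0.000458693; SE = √V̂ = 0.0214171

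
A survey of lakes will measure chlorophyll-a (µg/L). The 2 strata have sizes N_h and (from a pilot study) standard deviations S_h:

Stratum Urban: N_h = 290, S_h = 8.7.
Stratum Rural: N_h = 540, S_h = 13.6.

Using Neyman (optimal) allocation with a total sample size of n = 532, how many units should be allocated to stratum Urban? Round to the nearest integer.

136

Neyman allocation: n_h = n · N_h S_h / Σ N_i S_i, with n = 532.
  stratum Urban: N_h·S_h = 290·8.7 = 2523.00
  stratum Rural: N_h·S_h = 540·13.6 = 7344.00
Σ N_h S_h = 9867.00
n for stratum Urban = 532·2523.00/9867.00 = 136.033 → 136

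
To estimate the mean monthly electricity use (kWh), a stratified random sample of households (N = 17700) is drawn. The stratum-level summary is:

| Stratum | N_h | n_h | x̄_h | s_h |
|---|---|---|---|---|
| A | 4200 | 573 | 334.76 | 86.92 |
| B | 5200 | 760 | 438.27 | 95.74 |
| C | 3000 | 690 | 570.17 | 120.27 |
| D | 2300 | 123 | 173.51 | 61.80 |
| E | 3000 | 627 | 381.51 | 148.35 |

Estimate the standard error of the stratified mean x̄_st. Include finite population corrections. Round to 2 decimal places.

V̂(x̄_st) = Σ W_h² (1 − n_h/N_h) s_h²/n_h, with W_h = N_h/N and N = 17700:
  stratum A: (4200/17700)²·(1 − 573/4200)·86.92²/573 = 0.641114
  stratum B: (5200/17700)²·(1 − 760/5200)·95.74²/760 = 0.888818
  stratum C: (3000/17700)²·(1 − 690/3000)·120.27²/690 = 0.463716
  stratum D: (2300/17700)²·(1 − 123/2300)·61.80²/123 = 0.496263
  stratum E: (3000/17700)²·(1 − 627/3000)·148.35²/627 = 0.797591
V̂(x̄_st) = 3.2875
SE(x̄_st) = √3.2875 = 1.81315

SE(x̄_st) ≈ 1.81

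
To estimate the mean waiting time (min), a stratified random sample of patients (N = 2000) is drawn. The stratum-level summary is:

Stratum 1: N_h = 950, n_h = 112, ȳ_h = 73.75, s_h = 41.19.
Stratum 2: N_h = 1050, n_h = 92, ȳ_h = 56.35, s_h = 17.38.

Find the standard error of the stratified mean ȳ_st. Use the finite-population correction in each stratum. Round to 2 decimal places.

V̂(ȳ_st) = Σ W_h² (1 − n_h/N_h) s_h²/n_h, with W_h = N_h/N and N = 2000:
  stratum 1: (950/2000)²·(1 − 112/950)·41.19²/112 = 3.0149
  stratum 2: (1050/2000)²·(1 − 92/1050)·17.38²/92 = 0.82567
V̂(ȳ_st) = 3.84057
SE(ȳ_st) = √3.84057 = 1.95974

SE(ȳ_st) ≈ 1.96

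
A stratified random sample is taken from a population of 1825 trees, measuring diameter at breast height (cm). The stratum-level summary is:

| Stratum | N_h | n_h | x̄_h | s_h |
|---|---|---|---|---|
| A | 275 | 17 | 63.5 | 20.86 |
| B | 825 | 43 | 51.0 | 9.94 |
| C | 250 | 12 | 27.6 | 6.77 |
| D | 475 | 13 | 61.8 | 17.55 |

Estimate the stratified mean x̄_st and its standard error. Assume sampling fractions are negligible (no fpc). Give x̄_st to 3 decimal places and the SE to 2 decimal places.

x̄_st = Σ W_h x̄_h = (275·63.5 + 825·51.0 + 250·27.6 + 475·61.8)/1825 = 52.48904
V̂(x̄_st) = Σ W_h² s_h²/n_h, with W_h = N_h/N and N = 1825:
  stratum A: (275/1825)²·20.86²/17 = 0.581192
  stratum B: (825/1825)²·9.94²/43 = 0.469555
  stratum C: (250/1825)²·6.77²/12 = 0.0716721
  stratum D: (475/1825)²·17.55²/13 = 1.60499
V̂(x̄_st) = 2.72741
SE(x̄_st) = √2.72741 = 1.65149

x̄_st ≈ 52.489, SE ≈ 1.65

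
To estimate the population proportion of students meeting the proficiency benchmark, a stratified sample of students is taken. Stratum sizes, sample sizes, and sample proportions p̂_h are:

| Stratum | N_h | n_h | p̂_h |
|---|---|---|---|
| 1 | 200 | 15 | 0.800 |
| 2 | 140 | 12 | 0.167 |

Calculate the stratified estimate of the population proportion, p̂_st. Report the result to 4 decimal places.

N = 340; stratum weights W_h = N_h/N.
p̂_st = Σ W_h p̂_h = (200·0.800 + 140·0.167)/340 = 0.53935

p̂_st ≈ 0.5394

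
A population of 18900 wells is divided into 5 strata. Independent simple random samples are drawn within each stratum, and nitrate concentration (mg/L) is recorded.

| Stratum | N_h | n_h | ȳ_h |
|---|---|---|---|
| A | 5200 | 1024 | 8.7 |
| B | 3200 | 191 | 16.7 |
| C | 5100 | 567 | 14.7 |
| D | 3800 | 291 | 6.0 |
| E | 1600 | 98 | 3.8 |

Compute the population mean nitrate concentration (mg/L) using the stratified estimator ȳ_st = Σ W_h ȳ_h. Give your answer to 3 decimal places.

N = Σ N_h = 18900. Stratum weights W_h = N_h/N.
ȳ_st = (5200·8.7 + 3200·16.7 + 5100·14.7 + 3800·6.0 + 1600·3.8) / 18900 = 10.71587

ȳ_st ≈ 10.716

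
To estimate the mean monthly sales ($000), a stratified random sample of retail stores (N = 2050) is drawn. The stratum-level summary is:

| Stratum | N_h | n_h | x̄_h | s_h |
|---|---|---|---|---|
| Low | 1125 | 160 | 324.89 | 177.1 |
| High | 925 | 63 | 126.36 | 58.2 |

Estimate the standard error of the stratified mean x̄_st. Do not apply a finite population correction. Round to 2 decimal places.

V̂(x̄_st) = Σ W_h² s_h²/n_h, with W_h = N_h/N and N = 2050:
  stratum Low: (1125/2050)²·177.1²/160 = 59.0357
  stratum High: (925/2050)²·58.2²/63 = 10.9466
V̂(x̄_st) = 69.9823
SE(x̄_st) = √69.9823 = 8.36554

SE(x̄_st) ≈ 8.37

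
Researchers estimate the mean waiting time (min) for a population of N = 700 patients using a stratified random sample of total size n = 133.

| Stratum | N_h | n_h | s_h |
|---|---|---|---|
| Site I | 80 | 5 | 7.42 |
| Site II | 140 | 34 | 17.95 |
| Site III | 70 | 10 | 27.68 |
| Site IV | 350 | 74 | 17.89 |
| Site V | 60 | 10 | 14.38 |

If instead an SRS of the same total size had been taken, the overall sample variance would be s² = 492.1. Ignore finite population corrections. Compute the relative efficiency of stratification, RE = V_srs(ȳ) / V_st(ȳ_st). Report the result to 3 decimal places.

V̂(ȳ_st) = Σ W_h² s_h²/n_h, with W_h = N_h/N and N = 700:
  stratum Site I: (80/700)²·7.42²/5 = 0.143821
  stratum Site II: (140/700)²·17.95²/34 = 0.379062
  stratum Site III: (70/700)²·27.68²/10 = 0.766182
  stratum Site IV: (350/700)²·17.89²/74 = 1.08126
  stratum Site V: (60/700)²·14.38²/10 = 0.151923
V_st = 2.52225
V_srs = s²/n = 492.1/133 = 3.7
Relative efficiency = V_srs / V_st = 3.7/2.52225 = 1.4669

RE ≈ 1.467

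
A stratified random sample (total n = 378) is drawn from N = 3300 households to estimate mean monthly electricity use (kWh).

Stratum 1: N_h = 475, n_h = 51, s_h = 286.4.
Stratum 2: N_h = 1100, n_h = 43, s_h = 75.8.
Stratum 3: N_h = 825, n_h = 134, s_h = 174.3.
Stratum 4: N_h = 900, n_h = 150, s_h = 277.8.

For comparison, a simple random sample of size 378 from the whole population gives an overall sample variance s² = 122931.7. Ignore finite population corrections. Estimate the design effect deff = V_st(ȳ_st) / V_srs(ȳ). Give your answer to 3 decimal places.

V̂(ȳ_st) = Σ W_h² s_h²/n_h, with W_h = N_h/N and N = 3300:
  stratum 1: (475/3300)²·286.4²/51 = 33.3223
  stratum 2: (1100/3300)²·75.8²/43 = 14.8466
  stratum 3: (825/3300)²·174.3²/134 = 14.17
  stratum 4: (900/3300)²·277.8²/150 = 38.2675
V_st = 100.606
V_srs = s²/n = 122931.7/378 = 325.216
deff = V_st / V_srs = 100.606/325.216 = 0.3094

deff ≈ 0.309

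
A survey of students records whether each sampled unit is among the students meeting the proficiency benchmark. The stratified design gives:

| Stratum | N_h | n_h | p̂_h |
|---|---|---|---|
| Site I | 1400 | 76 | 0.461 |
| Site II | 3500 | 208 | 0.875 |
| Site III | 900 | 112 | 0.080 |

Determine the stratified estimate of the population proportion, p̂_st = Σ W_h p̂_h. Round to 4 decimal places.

p̂_st ≈ 0.6517

N = 5800; stratum weights W_h = N_h/N.
p̂_st = Σ W_h p̂_h = (1400·0.461 + 3500·0.875 + 900·0.080)/5800 = 0.65171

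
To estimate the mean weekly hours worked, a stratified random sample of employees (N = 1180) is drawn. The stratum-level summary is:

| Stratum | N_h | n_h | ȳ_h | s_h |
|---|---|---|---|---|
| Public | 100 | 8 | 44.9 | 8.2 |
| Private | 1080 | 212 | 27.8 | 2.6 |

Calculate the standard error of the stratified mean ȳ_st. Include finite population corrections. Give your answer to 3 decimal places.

SE(ȳ_st) ≈ 0.277

V̂(ȳ_st) = Σ W_h² (1 − n_h/N_h) s_h²/n_h, with W_h = N_h/N and N = 1180:
  stratum Public: (100/1180)²·(1 − 8/100)·8.2²/8 = 0.0555343
  stratum Private: (1080/1180)²·(1 − 212/1080)·2.6²/212 = 0.0214679
V̂(ȳ_st) = 0.0770023
SE(ȳ_st) = √0.0770023 = 0.277493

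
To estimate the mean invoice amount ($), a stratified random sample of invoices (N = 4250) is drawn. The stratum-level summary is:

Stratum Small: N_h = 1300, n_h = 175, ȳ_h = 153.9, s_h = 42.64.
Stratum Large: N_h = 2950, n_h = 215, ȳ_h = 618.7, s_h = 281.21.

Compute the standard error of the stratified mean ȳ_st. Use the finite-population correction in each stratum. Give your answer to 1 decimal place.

V̂(ȳ_st) = Σ W_h² (1 − n_h/N_h) s_h²/n_h, with W_h = N_h/N and N = 4250:
  stratum Small: (1300/4250)²·(1 − 175/1300)·42.64²/175 = 0.841229
  stratum Large: (2950/4250)²·(1 − 215/2950)·281.21²/215 = 164.295
V̂(ȳ_st) = 165.136
SE(ȳ_st) = √165.136 = 12.8505

SE(ȳ_st) ≈ 12.9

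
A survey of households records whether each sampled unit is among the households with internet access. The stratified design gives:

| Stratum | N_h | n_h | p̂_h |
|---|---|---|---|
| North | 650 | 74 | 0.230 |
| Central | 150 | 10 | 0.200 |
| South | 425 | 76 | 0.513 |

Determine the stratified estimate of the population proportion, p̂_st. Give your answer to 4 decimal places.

N = 1225; stratum weights W_h = N_h/N.
p̂_st = Σ W_h p̂_h = (650·0.230 + 150·0.200 + 425·0.513)/1225 = 0.32451

p̂_st ≈ 0.3245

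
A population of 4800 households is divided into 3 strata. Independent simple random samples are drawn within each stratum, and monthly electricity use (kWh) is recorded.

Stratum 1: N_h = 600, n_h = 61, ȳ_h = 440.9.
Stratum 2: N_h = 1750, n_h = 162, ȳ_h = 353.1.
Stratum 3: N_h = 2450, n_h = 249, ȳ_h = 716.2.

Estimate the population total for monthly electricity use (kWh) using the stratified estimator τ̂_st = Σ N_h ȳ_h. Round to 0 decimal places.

τ̂_st = Σ N_h ȳ_h = 600·440.9 + 1750·353.1 + 2450·716.2 = 2637155

τ̂_st ≈ 2637155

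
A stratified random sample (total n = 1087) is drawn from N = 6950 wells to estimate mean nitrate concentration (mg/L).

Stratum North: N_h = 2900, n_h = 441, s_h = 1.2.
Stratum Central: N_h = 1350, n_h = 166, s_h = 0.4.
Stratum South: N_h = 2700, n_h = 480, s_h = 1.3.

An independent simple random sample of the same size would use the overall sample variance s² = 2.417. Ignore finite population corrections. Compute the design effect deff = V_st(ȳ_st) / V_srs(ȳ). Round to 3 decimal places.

deff ≈ 0.511

V̂(ȳ_st) = Σ W_h² s_h²/n_h, with W_h = N_h/N and N = 6950:
  stratum North: (2900/6950)²·1.2²/441 = 0.000568526
  stratum Central: (1350/6950)²·0.4²/166 = 3.63672e-05
  stratum South: (2700/6950)²·1.3²/480 = 0.000531378
V_st = 0.00113627
V_srs = s²/n = 2.417/1087 = 0.00222355
deff = V_st / V_srs = 0.00113627/0.00222355 = 0.5110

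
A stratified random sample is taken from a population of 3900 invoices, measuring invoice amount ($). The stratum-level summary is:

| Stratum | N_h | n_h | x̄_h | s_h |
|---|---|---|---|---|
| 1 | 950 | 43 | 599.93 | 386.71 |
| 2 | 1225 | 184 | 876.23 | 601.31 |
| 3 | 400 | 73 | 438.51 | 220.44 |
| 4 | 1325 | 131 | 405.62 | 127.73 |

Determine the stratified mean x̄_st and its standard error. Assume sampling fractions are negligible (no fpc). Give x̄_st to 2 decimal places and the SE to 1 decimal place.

x̄_st ≈ 604.15, SE ≈ 20.5

x̄_st = Σ W_h x̄_h = (950·599.93 + 1225·876.23 + 400·438.51 + 1325·405.62)/3900 = 604.14506
V̂(x̄_st) = Σ W_h² s_h²/n_h, with W_h = N_h/N and N = 3900:
  stratum 1: (950/3900)²·386.71²/43 = 206.358
  stratum 2: (1225/3900)²·601.31²/184 = 193.875
  stratum 3: (400/3900)²·220.44²/73 = 7.00243
  stratum 4: (1325/3900)²·127.73²/131 = 14.3753
V̂(x̄_st) = 421.61
SE(x̄_st) = √421.61 = 20.5332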